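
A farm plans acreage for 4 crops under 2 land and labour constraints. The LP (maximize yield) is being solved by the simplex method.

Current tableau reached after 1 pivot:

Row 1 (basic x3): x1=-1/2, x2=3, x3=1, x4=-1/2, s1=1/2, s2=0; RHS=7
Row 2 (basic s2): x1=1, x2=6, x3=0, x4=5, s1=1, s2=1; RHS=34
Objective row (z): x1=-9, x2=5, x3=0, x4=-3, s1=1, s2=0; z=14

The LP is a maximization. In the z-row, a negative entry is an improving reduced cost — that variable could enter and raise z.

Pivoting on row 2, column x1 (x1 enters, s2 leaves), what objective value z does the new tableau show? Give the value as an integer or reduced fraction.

320

Minimum ratio for x1: 34/1 = 34.
z changes by −(z-row coeff of x1)·ratio = −(-9)·34 = 306.
New z = 14 + 306 = 320.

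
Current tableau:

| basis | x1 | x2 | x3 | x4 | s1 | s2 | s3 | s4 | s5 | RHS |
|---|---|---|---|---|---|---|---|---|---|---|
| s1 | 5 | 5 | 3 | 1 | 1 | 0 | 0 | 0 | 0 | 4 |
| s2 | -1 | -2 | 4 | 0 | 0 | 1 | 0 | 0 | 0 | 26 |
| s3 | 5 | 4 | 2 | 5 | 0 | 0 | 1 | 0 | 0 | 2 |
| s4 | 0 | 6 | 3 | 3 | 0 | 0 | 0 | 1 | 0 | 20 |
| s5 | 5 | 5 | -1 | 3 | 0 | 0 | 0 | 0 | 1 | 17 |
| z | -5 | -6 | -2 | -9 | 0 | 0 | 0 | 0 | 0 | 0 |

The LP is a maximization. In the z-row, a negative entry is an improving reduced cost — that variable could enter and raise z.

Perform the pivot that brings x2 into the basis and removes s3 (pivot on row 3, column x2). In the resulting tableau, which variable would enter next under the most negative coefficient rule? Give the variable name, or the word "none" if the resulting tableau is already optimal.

Pivot element 4. New z-row = old z-row − (-6)·(row 3/4).
Updated z-row coefficients: x1: 5/2, x2: 0, x3: 1, x4: -3/2, s1: 0, s2: 0, s3: 3/2, s4: 0, s5: 0.
The most negative is -3/2 in column x4, so x4 would enter next.

x4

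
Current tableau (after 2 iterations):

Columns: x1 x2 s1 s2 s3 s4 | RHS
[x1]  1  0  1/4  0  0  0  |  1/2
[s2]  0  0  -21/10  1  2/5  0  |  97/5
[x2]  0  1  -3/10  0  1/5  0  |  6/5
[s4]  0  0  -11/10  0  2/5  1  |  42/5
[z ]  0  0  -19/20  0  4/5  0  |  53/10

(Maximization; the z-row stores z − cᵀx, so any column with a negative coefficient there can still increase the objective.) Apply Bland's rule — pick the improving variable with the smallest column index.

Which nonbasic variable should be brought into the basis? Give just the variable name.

Objective-row coefficients: x1: 0, x2: 0, s1: -19/20, s2: 0, s3: 4/5, s4: 0.
Improving columns: s1. Bland's rule picks the smallest column index → s1.

s1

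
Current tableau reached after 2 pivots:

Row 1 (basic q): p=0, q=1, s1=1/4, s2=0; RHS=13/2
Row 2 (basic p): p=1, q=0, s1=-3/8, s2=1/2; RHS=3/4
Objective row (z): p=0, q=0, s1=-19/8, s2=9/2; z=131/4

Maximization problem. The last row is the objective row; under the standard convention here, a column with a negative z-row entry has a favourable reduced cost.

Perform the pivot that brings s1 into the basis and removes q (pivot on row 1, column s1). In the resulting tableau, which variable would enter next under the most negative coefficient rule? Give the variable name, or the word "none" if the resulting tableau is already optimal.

none

Pivot element 1/4. New z-row = old z-row − (-19/8)·(row 1/(1/4)).
Updated z-row coefficients: p: 0, q: 19/2, s1: 0, s2: 9/2.
No coefficient is strictly negative; the tableau after this pivot is optimal.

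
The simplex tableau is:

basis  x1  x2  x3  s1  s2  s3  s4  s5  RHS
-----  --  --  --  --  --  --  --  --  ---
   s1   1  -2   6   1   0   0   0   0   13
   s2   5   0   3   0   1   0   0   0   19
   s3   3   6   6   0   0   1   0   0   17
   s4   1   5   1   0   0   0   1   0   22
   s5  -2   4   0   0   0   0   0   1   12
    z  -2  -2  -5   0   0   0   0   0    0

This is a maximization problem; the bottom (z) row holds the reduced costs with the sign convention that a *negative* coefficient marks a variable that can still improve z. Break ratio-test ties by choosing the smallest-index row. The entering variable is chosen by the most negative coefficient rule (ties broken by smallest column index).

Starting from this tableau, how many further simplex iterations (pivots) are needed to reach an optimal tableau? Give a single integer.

3

pivot: x3 in, s1 out → z = 65/6
pivot: x2 in, s3 out → z = 38/3
pivot: x1 in, x2 out → z = 79/6
No improving column remains; optimal.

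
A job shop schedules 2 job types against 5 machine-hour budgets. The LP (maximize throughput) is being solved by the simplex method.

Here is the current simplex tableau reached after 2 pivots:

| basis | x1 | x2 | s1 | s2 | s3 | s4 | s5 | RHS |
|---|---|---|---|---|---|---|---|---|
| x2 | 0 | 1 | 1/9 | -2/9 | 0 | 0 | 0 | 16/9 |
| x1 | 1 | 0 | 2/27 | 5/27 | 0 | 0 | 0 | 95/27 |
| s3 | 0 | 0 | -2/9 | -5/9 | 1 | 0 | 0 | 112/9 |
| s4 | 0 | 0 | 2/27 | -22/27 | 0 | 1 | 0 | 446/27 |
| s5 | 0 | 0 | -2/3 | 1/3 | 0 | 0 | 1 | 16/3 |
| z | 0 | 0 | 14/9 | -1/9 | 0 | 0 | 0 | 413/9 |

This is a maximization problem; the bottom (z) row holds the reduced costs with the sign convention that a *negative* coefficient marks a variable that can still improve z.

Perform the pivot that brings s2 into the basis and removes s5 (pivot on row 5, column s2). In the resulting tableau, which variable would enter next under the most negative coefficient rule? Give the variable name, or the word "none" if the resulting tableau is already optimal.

Pivot element 1/3. New z-row = old z-row − (-1/9)·(row 5/(1/3)).
Updated z-row coefficients: x1: 0, x2: 0, s1: 4/3, s2: 0, s3: 0, s4: 0, s5: 1/3.
No coefficient is strictly negative; the tableau after this pivot is optimal.

none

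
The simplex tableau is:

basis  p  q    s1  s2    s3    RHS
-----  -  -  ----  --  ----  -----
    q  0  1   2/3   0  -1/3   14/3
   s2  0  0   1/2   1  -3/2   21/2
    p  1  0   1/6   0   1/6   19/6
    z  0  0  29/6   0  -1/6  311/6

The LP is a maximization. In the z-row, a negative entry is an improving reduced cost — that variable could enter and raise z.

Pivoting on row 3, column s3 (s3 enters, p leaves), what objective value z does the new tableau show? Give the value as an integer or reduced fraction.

55

Minimum ratio for s3: (19/6)/(1/6) = 19.
z changes by −(z-row coeff of s3)·ratio = −(-1/6)·19 = 19/6.
New z = 311/6 + (19/6) = 55.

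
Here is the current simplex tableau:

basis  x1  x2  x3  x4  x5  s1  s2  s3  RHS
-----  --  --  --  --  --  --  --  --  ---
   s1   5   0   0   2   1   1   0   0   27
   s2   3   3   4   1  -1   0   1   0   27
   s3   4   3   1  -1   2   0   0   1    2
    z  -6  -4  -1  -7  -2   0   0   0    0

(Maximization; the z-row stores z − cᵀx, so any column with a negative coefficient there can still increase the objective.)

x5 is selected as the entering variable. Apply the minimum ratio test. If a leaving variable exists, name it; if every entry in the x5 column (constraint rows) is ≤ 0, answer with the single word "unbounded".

Ratios: row 1 (s1): 27/1 = 27; row 2 (s2): entry -1 ≤ 0, skip; row 3 (s3): 2/2 = 1.
Minimum ratio is in the s3 row, so s3 leaves.

s3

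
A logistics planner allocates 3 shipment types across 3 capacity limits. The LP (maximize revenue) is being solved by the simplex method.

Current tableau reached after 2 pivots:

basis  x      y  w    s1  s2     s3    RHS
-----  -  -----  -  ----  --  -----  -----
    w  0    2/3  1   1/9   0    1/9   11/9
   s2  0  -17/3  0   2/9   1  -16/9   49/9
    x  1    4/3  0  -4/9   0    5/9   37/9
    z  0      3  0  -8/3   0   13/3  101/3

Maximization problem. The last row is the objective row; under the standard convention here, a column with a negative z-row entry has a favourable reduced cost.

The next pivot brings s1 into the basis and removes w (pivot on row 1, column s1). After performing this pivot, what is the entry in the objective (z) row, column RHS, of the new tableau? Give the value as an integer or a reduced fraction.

Pivot element is row 1, column s1: 1/9.
Normalize row 1: new (row 1, RHS) = (11/9)/(1/9) = 11.
z-row ← z-row − (-8/3)·(new row 1): 101/3 − (-8/3)·11 = 63.

63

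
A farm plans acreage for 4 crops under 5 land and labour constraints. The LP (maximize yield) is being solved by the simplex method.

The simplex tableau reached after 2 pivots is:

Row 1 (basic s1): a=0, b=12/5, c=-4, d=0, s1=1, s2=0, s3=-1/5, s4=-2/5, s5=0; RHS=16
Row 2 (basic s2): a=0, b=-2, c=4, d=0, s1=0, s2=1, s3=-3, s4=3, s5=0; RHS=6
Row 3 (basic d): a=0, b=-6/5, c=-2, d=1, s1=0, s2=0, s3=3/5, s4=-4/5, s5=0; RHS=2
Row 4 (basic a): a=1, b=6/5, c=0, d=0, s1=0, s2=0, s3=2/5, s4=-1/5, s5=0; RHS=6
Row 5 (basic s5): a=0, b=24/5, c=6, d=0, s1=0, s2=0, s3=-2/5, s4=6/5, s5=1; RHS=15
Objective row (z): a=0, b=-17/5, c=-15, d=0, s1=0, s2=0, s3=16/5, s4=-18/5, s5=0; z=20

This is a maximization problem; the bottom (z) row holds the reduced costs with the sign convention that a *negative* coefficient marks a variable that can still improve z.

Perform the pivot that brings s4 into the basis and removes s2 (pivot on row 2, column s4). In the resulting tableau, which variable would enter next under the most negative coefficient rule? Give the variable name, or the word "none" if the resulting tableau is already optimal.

c

Pivot element 3. New z-row = old z-row − (-18/5)·(row 2/3).
Updated z-row coefficients: a: 0, b: -29/5, c: -51/5, d: 0, s1: 0, s2: 6/5, s3: -2/5, s4: 0, s5: 0.
The most negative is -51/5 in column c, so c would enter next.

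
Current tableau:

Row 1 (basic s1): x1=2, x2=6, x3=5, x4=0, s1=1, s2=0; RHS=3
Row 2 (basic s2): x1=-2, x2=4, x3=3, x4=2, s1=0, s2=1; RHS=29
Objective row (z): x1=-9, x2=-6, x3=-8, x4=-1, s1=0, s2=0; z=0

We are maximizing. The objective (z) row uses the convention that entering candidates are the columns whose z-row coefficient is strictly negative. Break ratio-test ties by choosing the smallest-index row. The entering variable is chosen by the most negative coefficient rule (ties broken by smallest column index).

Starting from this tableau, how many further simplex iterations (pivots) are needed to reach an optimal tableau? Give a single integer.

pivot: x1 in, s1 out → z = 27/2
pivot: x4 in, s2 out → z = 59/2
No improving column remains; optimal.

2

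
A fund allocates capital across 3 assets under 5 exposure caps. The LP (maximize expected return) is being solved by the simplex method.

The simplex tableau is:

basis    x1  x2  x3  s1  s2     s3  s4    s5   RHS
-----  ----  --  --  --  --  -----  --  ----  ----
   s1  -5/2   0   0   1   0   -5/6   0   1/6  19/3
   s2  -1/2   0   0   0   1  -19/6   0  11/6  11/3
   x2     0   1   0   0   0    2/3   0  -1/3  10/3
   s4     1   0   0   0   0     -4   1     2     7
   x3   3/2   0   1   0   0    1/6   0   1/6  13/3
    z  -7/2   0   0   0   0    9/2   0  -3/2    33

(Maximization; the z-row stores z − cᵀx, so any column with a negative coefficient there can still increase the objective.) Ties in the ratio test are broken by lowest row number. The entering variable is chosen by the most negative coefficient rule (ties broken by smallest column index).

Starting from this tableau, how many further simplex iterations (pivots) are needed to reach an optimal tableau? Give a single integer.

2

pivot: x1 in, x3 out → z = 388/9
pivot: s5 in, s4 out → z = 774/17
No improving column remains; optimal.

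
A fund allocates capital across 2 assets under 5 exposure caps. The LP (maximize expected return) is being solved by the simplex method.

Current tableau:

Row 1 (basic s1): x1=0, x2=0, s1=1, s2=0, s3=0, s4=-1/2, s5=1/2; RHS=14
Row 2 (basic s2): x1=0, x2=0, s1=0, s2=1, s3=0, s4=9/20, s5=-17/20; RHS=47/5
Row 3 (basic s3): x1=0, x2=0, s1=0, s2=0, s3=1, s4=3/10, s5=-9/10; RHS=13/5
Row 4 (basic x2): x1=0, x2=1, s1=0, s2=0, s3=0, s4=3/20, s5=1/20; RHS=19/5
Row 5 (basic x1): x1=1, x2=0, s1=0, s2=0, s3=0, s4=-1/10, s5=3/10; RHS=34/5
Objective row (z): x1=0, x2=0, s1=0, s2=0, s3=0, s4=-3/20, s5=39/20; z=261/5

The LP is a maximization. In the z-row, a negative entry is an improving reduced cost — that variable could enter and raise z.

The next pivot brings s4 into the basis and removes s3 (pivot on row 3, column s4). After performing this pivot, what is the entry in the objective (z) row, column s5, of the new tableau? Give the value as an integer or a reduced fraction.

3/2

Pivot element is row 3, column s4: 3/10.
Normalize row 3: new (row 3, s5) = (-9/10)/(3/10) = -3.
z-row ← z-row − (-3/20)·(new row 3): 39/20 − (-3/20)·(-3) = 3/2.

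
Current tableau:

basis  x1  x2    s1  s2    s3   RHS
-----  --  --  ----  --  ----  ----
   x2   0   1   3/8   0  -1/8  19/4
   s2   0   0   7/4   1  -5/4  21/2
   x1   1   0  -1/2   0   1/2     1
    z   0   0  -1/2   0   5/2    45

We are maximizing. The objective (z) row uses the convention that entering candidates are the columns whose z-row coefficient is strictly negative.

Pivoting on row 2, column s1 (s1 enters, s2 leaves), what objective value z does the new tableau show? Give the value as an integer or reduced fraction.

Minimum ratio for s1: (21/2)/(7/4) = 6.
z changes by −(z-row coeff of s1)·ratio = −(-1/2)·6 = 3.
New z = 45 + 3 = 48.

48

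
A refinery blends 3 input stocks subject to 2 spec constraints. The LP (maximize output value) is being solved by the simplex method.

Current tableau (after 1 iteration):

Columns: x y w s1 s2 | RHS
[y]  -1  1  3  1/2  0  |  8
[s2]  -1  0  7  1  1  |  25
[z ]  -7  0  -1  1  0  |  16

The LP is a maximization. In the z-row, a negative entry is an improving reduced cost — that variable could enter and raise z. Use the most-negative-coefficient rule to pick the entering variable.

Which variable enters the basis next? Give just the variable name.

x

Objective-row coefficients: x: -7, y: 0, w: -1, s1: 1, s2: 0.
The most negative is -7 in column x, so x enters.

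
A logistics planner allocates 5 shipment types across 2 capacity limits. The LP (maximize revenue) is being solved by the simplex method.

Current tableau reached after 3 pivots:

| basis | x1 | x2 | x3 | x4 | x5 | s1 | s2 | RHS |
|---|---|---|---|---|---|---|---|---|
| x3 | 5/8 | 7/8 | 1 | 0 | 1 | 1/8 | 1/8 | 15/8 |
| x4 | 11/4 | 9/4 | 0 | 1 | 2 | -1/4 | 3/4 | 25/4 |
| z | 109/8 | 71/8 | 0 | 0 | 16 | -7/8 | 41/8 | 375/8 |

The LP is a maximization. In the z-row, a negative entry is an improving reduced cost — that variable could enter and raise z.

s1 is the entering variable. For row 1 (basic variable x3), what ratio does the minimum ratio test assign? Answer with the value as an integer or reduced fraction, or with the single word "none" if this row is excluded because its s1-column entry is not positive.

Ratio = RHS / (s1 entry) = (15/8) / (1/8) = 15.

15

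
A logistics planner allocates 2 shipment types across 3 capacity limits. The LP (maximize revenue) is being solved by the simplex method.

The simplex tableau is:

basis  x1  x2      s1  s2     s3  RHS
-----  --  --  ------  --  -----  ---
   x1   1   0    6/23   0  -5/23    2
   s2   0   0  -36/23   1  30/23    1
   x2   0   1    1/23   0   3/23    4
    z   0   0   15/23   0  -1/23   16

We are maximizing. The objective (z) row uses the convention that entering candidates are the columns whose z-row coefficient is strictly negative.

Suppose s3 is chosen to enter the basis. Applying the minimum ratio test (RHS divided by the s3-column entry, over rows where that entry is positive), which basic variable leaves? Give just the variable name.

Ratios: row 1 (x1): entry -5/23 ≤ 0, skip; row 2 (s2): 1/(30/23) = 23/30; row 3 (x2): 4/(3/23) = 92/3.
Minimum ratio 23/30 is in the s2 row, so s2 leaves.

s2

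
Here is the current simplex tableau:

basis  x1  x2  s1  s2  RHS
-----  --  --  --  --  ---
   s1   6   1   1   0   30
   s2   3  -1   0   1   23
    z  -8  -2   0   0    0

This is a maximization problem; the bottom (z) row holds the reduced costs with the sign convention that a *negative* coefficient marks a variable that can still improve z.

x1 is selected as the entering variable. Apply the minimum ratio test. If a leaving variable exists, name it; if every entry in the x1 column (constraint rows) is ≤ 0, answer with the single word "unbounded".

s1

Ratios: row 1 (s1): 30/6 = 5; row 2 (s2): 23/3 = 23/3.
Minimum ratio is in the s1 row, so s1 leaves.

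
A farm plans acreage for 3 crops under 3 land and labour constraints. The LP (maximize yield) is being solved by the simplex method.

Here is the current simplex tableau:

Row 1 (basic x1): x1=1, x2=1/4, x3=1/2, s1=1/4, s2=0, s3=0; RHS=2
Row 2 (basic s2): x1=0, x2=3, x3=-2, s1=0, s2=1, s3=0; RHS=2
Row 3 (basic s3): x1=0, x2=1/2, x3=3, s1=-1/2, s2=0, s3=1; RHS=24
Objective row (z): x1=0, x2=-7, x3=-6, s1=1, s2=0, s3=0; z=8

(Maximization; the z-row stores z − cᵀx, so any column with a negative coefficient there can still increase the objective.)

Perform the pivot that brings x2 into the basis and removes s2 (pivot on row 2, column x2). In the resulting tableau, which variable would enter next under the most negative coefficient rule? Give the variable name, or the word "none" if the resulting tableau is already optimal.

x3

Pivot element 3. New z-row = old z-row − (-7)·(row 2/3).
Updated z-row coefficients: x1: 0, x2: 0, x3: -32/3, s1: 1, s2: 7/3, s3: 0.
The most negative is -32/3 in column x3, so x3 would enter next.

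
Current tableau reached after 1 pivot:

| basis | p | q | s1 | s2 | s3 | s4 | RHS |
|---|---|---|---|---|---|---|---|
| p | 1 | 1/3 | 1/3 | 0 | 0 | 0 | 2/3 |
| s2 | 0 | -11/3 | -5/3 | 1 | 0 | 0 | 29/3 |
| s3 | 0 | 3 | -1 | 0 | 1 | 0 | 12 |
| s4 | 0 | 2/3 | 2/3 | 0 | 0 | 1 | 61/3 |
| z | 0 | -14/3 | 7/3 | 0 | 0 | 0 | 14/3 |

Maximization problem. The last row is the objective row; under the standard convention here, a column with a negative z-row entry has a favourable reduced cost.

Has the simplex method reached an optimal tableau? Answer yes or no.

no

Column q has objective-row coefficient -14/3, which is negative; an improving pivot exists, so not yet optimal.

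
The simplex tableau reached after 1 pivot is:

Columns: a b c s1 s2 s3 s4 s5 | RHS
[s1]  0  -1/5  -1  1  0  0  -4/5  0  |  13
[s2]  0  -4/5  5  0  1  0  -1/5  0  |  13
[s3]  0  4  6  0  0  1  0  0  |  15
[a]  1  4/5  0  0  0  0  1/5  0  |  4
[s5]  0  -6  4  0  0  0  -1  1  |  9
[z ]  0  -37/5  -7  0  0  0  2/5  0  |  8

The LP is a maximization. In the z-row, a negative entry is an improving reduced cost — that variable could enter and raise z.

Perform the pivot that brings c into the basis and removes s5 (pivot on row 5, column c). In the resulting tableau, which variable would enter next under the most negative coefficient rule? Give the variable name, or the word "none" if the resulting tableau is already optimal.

b

Pivot element 4. New z-row = old z-row − (-7)·(row 5/4).
Updated z-row coefficients: a: 0, b: -179/10, c: 0, s1: 0, s2: 0, s3: 0, s4: -27/20, s5: 7/4.
The most negative is -179/10 in column b, so b would enter next.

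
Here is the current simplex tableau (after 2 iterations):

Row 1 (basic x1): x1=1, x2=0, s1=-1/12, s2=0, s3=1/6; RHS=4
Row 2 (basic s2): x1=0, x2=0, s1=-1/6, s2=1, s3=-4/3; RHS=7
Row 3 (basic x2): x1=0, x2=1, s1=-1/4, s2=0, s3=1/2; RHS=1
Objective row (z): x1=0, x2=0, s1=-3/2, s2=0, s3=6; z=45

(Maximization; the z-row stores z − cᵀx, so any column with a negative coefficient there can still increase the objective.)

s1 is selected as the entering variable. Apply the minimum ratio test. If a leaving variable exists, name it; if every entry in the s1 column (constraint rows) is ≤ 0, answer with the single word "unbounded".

s1-column entries: row 1: -1/12, row 2: -1/6, row 3: -1/4. All ≤ 0, so s1 can increase without bound; the LP is unbounded in this direction.

unbounded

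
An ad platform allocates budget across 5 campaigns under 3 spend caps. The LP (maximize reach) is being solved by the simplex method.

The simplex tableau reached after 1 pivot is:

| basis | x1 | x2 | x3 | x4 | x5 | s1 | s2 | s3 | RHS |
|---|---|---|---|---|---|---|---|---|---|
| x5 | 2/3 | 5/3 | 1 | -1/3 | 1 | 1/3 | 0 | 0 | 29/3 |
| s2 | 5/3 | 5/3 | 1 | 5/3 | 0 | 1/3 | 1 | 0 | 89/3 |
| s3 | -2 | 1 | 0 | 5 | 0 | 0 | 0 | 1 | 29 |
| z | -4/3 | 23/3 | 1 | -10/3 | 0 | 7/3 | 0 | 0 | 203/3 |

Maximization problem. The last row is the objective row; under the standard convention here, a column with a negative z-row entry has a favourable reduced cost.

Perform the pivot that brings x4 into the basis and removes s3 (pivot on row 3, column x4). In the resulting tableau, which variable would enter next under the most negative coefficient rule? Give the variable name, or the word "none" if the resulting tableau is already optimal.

Pivot element 5. New z-row = old z-row − (-10/3)·(row 3/5).
Updated z-row coefficients: x1: -8/3, x2: 25/3, x3: 1, x4: 0, x5: 0, s1: 7/3, s2: 0, s3: 2/3.
The most negative is -8/3 in column x1, so x1 would enter next.

x1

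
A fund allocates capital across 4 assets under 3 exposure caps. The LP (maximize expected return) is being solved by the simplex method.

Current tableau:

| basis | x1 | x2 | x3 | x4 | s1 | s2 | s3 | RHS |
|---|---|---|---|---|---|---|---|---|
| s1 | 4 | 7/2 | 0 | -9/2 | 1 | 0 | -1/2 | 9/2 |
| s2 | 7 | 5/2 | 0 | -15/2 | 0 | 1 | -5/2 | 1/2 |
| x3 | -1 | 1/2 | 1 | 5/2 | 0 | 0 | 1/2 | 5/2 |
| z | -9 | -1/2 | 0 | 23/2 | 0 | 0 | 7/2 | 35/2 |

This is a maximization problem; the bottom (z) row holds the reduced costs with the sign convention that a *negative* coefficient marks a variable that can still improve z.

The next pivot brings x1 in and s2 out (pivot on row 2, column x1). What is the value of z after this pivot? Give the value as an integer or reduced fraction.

Minimum ratio for x1: (1/2)/7 = 1/14.
z changes by −(z-row coeff of x1)·ratio = −(-9)·(1/14) = 9/14.
New z = 35/2 + (9/14) = 127/7.

127/7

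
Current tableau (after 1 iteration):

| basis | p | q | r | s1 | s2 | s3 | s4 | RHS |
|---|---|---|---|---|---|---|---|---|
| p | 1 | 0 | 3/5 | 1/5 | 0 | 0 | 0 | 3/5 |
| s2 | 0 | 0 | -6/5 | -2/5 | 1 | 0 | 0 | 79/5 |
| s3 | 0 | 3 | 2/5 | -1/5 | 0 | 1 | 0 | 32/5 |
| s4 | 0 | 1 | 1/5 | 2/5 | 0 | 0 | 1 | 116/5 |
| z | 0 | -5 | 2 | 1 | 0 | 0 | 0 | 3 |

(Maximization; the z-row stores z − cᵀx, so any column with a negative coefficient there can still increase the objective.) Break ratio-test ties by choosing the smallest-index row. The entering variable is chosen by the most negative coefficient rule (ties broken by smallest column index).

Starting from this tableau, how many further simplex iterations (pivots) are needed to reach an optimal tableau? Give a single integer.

pivot: q in, s3 out → z = 41/3
No improving column remains; optimal.

1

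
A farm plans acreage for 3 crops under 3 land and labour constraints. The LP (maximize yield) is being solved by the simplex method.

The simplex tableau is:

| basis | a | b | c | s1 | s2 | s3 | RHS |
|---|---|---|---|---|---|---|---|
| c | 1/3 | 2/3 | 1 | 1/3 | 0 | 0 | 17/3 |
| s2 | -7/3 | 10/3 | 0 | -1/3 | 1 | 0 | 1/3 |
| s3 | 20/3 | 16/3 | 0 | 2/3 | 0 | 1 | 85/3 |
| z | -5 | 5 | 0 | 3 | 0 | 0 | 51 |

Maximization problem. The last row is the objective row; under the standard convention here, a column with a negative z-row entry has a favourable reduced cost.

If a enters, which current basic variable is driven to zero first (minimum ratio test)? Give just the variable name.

Ratios: row 1 (c): (17/3)/(1/3) = 17; row 2 (s2): entry -7/3 ≤ 0, skip; row 3 (s3): (85/3)/(20/3) = 17/4.
Minimum ratio 17/4 is in the s3 row, so s3 leaves.

s3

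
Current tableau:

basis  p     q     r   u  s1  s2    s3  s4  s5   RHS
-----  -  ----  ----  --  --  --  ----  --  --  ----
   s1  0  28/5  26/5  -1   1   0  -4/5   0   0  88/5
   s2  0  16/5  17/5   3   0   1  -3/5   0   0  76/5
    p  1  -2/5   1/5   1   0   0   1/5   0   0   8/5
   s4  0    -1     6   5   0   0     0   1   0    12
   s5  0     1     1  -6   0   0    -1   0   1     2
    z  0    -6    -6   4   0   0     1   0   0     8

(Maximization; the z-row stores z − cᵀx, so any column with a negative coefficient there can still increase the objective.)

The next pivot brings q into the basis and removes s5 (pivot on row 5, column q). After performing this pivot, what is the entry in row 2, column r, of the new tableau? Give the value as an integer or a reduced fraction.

1/5

Pivot element is row 5, column q: 1.
Normalize row 5: new (row 5, r) = 1/1 = 1.
row 2 ← row 2 − (16/5)·(new row 5): 17/5 − (16/5)·1 = 1/5.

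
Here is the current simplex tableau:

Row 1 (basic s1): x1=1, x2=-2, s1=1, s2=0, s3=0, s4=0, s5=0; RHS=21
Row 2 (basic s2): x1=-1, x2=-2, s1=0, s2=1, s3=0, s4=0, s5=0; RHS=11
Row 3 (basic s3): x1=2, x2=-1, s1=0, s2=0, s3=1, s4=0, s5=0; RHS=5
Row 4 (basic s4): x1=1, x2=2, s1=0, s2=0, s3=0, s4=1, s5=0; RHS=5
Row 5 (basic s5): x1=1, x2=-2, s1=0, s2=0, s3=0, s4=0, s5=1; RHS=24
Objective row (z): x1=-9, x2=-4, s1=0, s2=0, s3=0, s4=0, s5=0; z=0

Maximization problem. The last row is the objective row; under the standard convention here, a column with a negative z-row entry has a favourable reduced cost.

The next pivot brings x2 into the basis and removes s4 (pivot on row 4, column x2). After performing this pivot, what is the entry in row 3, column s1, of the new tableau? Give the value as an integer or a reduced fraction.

Pivot element is row 4, column x2: 2.
Normalize row 4: new (row 4, s1) = 0/2 = 0.
row 3 ← row 3 − (-1)·(new row 4): 0 − (-1)·0 = 0.

0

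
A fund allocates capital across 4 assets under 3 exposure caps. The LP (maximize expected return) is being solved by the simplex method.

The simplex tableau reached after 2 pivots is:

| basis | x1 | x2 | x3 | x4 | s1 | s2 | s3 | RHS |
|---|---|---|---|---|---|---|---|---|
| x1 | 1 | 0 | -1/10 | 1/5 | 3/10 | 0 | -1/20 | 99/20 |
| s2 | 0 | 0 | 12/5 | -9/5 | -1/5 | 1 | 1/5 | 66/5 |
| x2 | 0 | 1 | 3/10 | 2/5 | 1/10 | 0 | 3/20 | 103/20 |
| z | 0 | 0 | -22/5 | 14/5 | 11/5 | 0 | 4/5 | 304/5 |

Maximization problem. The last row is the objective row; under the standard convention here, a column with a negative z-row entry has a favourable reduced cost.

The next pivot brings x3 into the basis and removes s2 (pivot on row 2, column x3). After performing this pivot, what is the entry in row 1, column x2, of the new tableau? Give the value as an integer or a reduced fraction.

Pivot element is row 2, column x3: 12/5.
Normalize row 2: new (row 2, x2) = 0/(12/5) = 0.
row 1 ← row 1 − (-1/10)·(new row 2): 0 − (-1/10)·0 = 0.

0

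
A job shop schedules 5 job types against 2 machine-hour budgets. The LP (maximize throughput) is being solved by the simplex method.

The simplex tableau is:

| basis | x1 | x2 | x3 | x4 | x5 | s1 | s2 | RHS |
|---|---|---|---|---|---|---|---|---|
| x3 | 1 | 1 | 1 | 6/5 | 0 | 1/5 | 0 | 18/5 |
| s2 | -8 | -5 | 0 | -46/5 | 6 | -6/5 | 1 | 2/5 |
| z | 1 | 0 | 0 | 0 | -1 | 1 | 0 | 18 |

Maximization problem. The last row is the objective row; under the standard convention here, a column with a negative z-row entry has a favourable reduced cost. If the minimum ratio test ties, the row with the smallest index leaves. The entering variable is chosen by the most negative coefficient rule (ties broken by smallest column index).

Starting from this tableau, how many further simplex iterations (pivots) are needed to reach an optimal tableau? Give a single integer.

2

pivot: x5 in, s2 out → z = 271/15
pivot: x4 in, x3 out → z = 68/3
No improving column remains; optimal.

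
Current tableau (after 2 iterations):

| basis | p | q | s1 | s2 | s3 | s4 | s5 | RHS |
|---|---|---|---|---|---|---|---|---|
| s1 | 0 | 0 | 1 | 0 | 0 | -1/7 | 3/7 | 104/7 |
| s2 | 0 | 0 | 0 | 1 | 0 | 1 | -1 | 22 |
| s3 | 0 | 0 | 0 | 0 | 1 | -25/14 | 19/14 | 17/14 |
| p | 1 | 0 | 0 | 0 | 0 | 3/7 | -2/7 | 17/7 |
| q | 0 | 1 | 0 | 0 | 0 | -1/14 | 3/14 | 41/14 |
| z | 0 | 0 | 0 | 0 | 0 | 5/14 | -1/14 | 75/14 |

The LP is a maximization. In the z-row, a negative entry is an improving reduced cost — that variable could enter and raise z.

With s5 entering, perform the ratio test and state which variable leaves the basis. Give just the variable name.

Ratios: row 1 (s1): (104/7)/(3/7) = 104/3; row 2 (s2): entry -1 ≤ 0, skip; row 3 (s3): (17/14)/(19/14) = 17/19; row 4 (p): entry -2/7 ≤ 0, skip; row 5 (q): (41/14)/(3/14) = 41/3.
Minimum ratio 17/19 is in the s3 row, so s3 leaves.

s3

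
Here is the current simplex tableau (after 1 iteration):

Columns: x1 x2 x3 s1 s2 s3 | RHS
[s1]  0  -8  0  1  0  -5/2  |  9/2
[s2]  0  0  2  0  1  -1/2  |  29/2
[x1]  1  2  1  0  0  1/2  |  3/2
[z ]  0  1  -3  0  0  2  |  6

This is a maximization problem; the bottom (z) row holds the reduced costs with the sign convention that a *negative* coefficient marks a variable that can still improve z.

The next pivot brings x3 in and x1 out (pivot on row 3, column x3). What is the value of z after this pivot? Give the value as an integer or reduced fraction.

21/2

Minimum ratio for x3: (3/2)/1 = 3/2.
z changes by −(z-row coeff of x3)·ratio = −(-3)·(3/2) = 9/2.
New z = 6 + (9/2) = 21/2.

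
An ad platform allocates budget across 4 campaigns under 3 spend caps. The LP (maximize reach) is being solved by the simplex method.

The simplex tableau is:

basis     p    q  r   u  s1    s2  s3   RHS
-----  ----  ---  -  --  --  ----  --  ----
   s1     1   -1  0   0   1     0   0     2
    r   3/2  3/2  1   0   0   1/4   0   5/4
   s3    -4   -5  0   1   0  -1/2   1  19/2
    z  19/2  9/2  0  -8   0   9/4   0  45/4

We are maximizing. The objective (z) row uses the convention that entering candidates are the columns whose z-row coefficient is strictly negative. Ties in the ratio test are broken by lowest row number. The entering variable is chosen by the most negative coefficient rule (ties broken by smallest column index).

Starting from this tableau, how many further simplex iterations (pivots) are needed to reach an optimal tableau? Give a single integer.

pivot: u in, s3 out → z = 349/4
pivot: q in, r out → z = 701/6
No improving column remains; optimal.

2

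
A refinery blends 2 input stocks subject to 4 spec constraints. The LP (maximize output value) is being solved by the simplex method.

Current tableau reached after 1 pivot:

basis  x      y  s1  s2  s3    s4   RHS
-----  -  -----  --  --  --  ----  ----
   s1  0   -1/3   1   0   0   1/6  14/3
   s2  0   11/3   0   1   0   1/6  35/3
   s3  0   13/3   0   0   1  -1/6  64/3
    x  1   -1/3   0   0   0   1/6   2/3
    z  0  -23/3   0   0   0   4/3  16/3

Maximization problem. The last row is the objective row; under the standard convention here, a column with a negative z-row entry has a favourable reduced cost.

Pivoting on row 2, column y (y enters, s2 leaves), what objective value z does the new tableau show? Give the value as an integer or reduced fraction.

Minimum ratio for y: (35/3)/(11/3) = 35/11.
z changes by −(z-row coeff of y)·ratio = −(-23/3)·(35/11) = 805/33.
New z = 16/3 + (805/33) = 327/11.

327/11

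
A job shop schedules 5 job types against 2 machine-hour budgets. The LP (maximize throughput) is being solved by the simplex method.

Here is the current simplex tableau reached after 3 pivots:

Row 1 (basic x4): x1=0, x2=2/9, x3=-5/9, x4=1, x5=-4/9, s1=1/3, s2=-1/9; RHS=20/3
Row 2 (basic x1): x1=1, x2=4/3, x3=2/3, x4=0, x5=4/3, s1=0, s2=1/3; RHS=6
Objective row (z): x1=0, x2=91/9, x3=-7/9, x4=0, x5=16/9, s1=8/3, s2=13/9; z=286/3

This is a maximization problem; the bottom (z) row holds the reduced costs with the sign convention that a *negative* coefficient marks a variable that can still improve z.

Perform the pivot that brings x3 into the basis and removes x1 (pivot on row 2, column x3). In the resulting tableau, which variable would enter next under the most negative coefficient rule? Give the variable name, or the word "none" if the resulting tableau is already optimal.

Pivot element 2/3. New z-row = old z-row − (-7/9)·(row 2/(2/3)).
Updated z-row coefficients: x1: 7/6, x2: 35/3, x3: 0, x4: 0, x5: 10/3, s1: 8/3, s2: 11/6.
No coefficient is strictly negative; the tableau after this pivot is optimal.

none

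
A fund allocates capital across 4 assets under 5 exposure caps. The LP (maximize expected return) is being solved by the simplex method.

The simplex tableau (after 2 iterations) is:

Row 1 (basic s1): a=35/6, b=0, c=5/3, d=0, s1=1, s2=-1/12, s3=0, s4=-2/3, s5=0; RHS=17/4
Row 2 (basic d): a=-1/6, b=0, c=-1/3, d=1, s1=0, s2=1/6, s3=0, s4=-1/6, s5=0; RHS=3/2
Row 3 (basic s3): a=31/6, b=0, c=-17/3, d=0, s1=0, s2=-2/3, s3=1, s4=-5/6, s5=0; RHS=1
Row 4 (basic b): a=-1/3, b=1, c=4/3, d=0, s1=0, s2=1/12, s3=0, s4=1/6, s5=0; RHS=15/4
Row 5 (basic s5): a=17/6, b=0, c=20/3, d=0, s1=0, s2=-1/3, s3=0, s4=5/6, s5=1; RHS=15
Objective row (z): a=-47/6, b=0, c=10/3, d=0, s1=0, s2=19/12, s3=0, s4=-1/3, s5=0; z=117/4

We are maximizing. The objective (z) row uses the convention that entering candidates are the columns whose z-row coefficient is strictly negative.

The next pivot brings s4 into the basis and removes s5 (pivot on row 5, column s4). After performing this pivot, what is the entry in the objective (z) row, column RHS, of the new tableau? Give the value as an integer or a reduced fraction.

Pivot element is row 5, column s4: 5/6.
Normalize row 5: new (row 5, RHS) = 15/(5/6) = 18.
z-row ← z-row − (-1/3)·(new row 5): 117/4 − (-1/3)·18 = 141/4.

141/4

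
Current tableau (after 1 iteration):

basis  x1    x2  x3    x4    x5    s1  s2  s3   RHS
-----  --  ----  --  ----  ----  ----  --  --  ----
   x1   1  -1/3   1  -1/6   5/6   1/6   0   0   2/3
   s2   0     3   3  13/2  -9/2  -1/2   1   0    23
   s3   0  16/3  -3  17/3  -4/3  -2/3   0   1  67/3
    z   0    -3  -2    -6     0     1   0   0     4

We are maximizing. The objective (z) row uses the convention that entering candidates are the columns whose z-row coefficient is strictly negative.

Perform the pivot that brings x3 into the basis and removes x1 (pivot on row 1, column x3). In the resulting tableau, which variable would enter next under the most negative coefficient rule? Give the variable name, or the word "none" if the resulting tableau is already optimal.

x4

Pivot element 1. New z-row = old z-row − (-2)·(row 1/1).
Updated z-row coefficients: x1: 2, x2: -11/3, x3: 0, x4: -19/3, x5: 5/3, s1: 4/3, s2: 0, s3: 0.
The most negative is -19/3 in column x4, so x4 would enter next.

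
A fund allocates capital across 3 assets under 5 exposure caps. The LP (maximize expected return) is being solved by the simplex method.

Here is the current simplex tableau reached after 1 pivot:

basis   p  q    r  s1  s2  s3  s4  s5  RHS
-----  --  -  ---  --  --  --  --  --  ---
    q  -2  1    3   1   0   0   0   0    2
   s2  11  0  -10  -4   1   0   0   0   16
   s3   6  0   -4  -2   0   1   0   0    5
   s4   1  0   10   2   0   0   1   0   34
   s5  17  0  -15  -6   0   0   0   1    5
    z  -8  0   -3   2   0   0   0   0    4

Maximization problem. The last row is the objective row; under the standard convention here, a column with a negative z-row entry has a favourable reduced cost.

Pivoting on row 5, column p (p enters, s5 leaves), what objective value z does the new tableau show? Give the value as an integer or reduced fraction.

Minimum ratio for p: 5/17 = 5/17.
z changes by −(z-row coeff of p)·ratio = −(-8)·(5/17) = 40/17.
New z = 4 + (40/17) = 108/17.

108/17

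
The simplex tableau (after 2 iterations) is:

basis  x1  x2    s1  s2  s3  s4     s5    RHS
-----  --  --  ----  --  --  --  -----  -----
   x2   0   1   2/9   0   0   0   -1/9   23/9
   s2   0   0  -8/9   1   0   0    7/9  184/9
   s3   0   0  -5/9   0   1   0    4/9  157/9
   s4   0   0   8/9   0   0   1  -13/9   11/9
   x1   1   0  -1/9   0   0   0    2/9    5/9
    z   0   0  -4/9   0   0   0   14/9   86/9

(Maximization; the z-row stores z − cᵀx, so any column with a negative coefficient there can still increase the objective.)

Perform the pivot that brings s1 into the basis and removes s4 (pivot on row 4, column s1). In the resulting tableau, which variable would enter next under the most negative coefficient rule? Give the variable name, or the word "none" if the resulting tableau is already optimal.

none

Pivot element 8/9. New z-row = old z-row − (-4/9)·(row 4/(8/9)).
Updated z-row coefficients: x1: 0, x2: 0, s1: 0, s2: 0, s3: 0, s4: 1/2, s5: 5/6.
No coefficient is strictly negative; the tableau after this pivot is optimal.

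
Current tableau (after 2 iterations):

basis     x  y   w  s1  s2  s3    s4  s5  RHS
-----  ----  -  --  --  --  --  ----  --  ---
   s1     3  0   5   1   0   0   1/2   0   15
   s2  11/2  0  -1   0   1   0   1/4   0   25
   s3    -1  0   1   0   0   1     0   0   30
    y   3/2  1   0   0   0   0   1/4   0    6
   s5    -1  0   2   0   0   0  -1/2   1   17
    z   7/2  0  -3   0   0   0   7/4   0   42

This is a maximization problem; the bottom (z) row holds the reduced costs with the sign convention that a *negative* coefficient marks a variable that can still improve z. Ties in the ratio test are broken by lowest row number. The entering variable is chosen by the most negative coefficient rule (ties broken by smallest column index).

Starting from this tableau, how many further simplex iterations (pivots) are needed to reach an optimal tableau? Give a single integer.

1

pivot: w in, s1 out → z = 51
No improving column remains; optimal.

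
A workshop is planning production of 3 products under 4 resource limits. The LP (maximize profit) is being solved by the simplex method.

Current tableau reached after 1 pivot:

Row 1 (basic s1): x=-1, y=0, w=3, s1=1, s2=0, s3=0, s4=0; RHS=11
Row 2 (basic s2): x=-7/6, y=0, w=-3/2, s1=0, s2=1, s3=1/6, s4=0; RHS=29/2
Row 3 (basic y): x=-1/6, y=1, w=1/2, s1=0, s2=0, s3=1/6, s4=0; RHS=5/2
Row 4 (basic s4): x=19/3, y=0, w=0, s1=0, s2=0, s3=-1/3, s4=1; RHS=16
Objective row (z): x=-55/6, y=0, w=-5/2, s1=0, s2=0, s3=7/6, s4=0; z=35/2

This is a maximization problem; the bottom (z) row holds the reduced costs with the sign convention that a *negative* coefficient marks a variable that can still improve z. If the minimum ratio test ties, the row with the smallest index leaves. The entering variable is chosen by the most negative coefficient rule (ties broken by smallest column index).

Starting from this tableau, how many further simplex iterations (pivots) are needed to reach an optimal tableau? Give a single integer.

2

pivot: x in, s4 out → z = 1545/38
pivot: w in, s1 out → z = 2960/57
No improving column remains; optimal.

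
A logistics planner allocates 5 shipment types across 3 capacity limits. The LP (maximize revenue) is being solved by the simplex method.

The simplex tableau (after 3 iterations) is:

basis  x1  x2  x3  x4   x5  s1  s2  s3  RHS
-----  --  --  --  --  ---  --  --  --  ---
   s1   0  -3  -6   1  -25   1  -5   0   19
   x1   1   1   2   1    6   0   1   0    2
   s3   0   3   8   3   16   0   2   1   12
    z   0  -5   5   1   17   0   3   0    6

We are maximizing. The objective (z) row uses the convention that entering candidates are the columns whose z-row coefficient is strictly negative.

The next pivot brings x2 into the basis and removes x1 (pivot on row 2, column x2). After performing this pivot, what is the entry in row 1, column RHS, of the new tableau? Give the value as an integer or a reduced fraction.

25

Pivot element is row 2, column x2: 1.
Normalize row 2: new (row 2, RHS) = 2/1 = 2.
row 1 ← row 1 − (-3)·(new row 2): 19 − (-3)·2 = 25.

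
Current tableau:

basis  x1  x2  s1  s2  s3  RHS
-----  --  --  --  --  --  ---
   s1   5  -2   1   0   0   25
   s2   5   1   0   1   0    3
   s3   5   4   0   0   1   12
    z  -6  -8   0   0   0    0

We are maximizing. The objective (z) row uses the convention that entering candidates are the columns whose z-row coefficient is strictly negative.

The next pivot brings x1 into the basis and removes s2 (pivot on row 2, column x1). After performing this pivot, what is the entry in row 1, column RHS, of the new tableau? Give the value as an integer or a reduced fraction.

Pivot element is row 2, column x1: 5.
Normalize row 2: new (row 2, RHS) = 3/5 = 3/5.
row 1 ← row 1 − 5·(new row 2): 25 − 5·(3/5) = 22.

22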